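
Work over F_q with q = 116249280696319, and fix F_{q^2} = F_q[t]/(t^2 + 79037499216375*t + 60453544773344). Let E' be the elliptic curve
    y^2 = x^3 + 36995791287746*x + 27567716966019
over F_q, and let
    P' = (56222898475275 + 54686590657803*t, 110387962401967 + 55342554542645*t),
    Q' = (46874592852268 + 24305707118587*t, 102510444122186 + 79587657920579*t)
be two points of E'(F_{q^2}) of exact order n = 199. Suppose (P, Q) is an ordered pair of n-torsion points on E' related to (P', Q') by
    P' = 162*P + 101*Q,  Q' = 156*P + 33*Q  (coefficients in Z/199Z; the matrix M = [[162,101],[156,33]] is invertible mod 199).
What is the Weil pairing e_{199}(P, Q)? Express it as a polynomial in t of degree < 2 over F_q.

25716848627063 + 49999190869021*t

Since e_{199}(P,P)=e_{199}(Q,Q)=1 and e_{199}(Q,P)=e_{199}(P,Q)^{-1}, expanding e_{199}(162*P + 101*Q,156*P + 33*Q) leaves e(P,Q)^det(M).
det(M) mod 199 = 137; its inverse in (Z/199)^* is 138 (check: 137*138 mod 199 = 1).
Double-and-add over 11000111: 8-1 doublings, 5-1 additions; each step l_{T,T}/v_{2T} or l_{T,P'}/v at Q'+S for random S.
f_P(D_Q)/f_Q(D_P) = 109394653937535 + 70684982303048*t.
Thus e_{199}(P,Q) = 25716848627063 + 49999190869021*t.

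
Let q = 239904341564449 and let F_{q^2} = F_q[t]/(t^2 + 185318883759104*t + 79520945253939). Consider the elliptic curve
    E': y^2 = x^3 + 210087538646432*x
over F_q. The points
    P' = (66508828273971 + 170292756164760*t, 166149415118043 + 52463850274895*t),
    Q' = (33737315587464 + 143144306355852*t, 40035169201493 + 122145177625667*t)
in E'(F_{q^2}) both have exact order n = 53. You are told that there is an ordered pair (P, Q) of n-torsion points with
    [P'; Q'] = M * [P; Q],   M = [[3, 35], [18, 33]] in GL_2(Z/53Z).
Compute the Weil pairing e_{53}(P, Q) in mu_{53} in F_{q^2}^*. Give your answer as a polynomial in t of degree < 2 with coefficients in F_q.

e_{53}(aP+bQ,cP+dQ) = e_{53}(P,Q)^(ad-bc); with (a,b,c,d)=(3,35,18,33) this gives the det-53 law.
3*33 - 35*18 = -531; reduced mod 53: det = 52, inverse 52.
Build f_{53,P'} and f_{53,Q'} via the 6-bit ladder of 53=110101_2; evaluate at shifted divisors; quotient in F_{239904341564449^2}.
Miller gives e_{53}(P',Q') = 179562812640259 + 20290026711209*t in F_{239904341564449^2}.
Thus e_{53}(P,Q) = 56505059020196 + 219614314853240*t.

56505059020196 + 219614314853240*t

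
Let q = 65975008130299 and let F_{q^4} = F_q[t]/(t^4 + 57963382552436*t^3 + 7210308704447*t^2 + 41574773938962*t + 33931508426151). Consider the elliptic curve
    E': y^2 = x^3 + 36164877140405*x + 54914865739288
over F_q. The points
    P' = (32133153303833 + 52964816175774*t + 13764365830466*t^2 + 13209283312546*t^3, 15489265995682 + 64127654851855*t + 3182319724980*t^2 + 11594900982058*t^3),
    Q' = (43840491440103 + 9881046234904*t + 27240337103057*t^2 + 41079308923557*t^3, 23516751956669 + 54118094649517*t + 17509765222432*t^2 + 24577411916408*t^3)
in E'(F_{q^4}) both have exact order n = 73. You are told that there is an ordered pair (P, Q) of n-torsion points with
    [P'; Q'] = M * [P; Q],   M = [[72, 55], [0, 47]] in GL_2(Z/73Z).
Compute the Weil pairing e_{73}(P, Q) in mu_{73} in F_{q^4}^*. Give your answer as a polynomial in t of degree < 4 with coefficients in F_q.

e_{73} is bilinear + alternating on E[73], so e_{73}(72*P + 55*Q, 47*Q) = e_{73}(P,Q)^(72*47-55*0).
det M = 72*47 - 55*0 = 3384 = 26 (mod 73); 26^{-1} = 59 (mod 73).
7-bit Miller (1001001) on E'/F_{65975008130299} with a'=36164877140405, b'=54914865739288: accumulate tangent/chord ratios at Q'+S and P'+S'.
e_{73}(P',Q') = 19913329496358 + 62919978243897*t + 24691487807651*t^2 + 20455423343075*t^3.
(19913329496358 + 62919978243897*t + 24691487807651*t^2 + 20455423343075*t^3)^{59} mod (65975008130299,f) = 32311276804313 + 50943790772145*t + 28678232327233*t^2 + 13302714526518*t^3.

32311276804313 + 50943790772145*t + 28678232327233*t^2 + 13302714526518*t^3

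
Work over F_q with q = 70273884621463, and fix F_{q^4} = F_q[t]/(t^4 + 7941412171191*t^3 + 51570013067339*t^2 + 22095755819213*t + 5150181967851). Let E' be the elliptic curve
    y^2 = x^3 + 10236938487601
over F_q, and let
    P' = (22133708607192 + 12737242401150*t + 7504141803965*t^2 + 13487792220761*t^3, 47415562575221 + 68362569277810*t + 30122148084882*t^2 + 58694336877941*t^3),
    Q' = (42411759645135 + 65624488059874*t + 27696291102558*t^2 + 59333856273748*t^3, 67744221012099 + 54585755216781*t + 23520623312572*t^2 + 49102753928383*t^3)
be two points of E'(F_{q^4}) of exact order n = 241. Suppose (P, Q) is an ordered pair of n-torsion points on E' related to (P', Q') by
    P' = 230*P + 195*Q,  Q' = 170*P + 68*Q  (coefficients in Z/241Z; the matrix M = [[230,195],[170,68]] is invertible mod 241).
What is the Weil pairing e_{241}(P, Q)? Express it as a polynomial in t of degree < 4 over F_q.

4224966279620 + 36518676680391*t + 63952729548535*t^2 + 6882332464289*t^3

e_{241} is bilinear + alternating on E[241], so e_{241}(230*P + 195*Q, 170*P + 68*Q) = e_{241}(P,Q)^(230*68-195*170).
det(M) mod 241 = 83; its inverse in (Z/241)^* is 151 (check: 83*151 mod 241 = 1).
n = 241 = (11110001)_2 (8 bits, wt 5); accumulate f_{241,P'}(Q'+S)/f_{241,P'}(S) along the 7-step ladder.
So e_{241}(P',Q') = 13818171766694 + 35728646093780*t + 6040161798118*t^2 + 60124909507486*t^3.
Thus e_{241}(P,Q) = 4224966279620 + 36518676680391*t + 63952729548535*t^2 + 6882332464289*t^3.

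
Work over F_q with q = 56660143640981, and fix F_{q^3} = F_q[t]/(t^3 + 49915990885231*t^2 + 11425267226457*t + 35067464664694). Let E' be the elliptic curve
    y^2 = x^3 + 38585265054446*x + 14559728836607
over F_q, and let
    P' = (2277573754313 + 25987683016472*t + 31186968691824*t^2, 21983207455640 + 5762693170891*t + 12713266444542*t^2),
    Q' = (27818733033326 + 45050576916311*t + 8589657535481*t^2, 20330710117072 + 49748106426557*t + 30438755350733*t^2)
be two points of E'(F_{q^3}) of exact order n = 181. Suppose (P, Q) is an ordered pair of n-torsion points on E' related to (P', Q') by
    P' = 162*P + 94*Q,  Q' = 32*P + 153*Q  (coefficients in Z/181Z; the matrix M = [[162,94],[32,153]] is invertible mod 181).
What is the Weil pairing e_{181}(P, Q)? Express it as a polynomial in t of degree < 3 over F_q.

Since e_{181}(P,P)=e_{181}(Q,Q)=1 and e_{181}(Q,P)=e_{181}(P,Q)^{-1}, expanding e_{181}(162*P + 94*Q,32*P + 153*Q) leaves e(P,Q)^det(M).
Inverting 58 mod 181: 103. Thus e_{181}(P,Q) = e(P',Q')^{103}.
Double-and-add over 10110101: 8-1 doublings, 5-1 additions; each step l_{T,T}/v_{2T} or l_{T,P'}/v at Q'+S for random S.
f_P(D_Q)/f_Q(D_P) = 41850727686561 + 28937556668191*t + 22246005283396*t^2.
Hence e(P,Q) = 3851551479683 + 4283798867478*t + 33290401473155*t^2 in F_{56660143640981^3}^*.

3851551479683 + 4283798867478*t + 33290401473155*t^2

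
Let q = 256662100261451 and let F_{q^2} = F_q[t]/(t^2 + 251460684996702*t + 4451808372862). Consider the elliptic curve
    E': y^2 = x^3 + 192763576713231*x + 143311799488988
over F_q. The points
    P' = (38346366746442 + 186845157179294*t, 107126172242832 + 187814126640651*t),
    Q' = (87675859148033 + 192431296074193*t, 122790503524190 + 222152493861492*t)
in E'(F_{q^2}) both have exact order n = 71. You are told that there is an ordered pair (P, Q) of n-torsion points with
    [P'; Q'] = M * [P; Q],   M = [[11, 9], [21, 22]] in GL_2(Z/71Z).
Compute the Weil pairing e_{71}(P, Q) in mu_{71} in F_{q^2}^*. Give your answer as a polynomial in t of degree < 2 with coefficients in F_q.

52134171368528 + 161990082554581*t

e_{71} is bilinear + alternating on E[71], so e_{71}(11*P + 9*Q, 21*P + 22*Q) = e_{71}(P,Q)^(11*22-9*21).
Inverting 53 mod 71: 67. Thus e_{71}(P,Q) = e(P',Q')^{67}.
Run Miller on y^2=x^3+192763576713231*x+143311799488988 over F_{256662100261451}: ladder 1000111 (7 bits); e = f_P(D_Q)/f_Q(D_P).
Miller gives e_{71}(P',Q') = 83589553137615 + 244093547977846*t in F_{256662100261451^2}.
Hence e(P,Q) = 52134171368528 + 161990082554581*t in F_{256662100261451^2}^*.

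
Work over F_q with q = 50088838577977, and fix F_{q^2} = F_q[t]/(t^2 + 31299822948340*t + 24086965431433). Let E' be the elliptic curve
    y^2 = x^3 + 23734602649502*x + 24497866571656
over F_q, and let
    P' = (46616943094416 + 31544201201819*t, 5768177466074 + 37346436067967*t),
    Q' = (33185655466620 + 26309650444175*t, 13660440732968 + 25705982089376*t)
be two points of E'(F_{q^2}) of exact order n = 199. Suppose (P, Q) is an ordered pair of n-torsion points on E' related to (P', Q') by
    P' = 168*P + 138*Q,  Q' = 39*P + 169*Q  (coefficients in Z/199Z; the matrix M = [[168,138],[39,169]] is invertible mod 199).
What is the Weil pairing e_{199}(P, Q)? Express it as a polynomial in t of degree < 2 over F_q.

48616576263974 + 25456614045889*t

e_{199} is bilinear + alternating on E[199], so e_{199}(168*P + 138*Q, 39*P + 169*Q) = e_{199}(P,Q)^(168*169-138*39).
Hence e(P,Q) = e(P',Q')^{121} where 121 = 125^{-1} mod 199.
Double-and-add over 11000111: 8-1 doublings, 5-1 additions; each step l_{T,T}/v_{2T} or l_{T,P'}/v at Q'+S for random S.
Result: e(P',Q') = 5978726736745 + 39640107417352*t.
Thus e_{199}(P,Q) = 48616576263974 + 25456614045889*t.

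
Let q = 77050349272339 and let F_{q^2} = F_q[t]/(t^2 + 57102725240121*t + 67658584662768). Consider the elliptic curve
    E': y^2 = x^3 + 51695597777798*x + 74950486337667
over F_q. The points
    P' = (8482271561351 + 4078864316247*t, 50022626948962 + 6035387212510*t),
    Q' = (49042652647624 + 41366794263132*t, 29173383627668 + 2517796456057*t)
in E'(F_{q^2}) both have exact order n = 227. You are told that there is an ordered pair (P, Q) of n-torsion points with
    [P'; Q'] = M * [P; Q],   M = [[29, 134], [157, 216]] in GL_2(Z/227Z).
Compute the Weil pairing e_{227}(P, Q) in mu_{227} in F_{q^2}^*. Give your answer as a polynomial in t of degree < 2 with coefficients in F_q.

The 227-Weil pairing on E[227] over F_{77050349272339} is alternating-bilinear: e_{227}(P',Q') = e_{227}(P,Q)^det(M).
29*216 - 134*157 = -14774; reduced mod 227: det = 208, inverse 215.
8-bit Miller (11100011) on E'/F_{77050349272339} with a'=51695597777798, b'=74950486337667: accumulate tangent/chord ratios at Q'+S and P'+S'.
e_{227}(P',Q') = 38950609535207 + 50253814547360*t.
Raise to 215: e(P,Q) = 44590236828924 + 59451567555613*t in mu_{227}.

44590236828924 + 59451567555613*t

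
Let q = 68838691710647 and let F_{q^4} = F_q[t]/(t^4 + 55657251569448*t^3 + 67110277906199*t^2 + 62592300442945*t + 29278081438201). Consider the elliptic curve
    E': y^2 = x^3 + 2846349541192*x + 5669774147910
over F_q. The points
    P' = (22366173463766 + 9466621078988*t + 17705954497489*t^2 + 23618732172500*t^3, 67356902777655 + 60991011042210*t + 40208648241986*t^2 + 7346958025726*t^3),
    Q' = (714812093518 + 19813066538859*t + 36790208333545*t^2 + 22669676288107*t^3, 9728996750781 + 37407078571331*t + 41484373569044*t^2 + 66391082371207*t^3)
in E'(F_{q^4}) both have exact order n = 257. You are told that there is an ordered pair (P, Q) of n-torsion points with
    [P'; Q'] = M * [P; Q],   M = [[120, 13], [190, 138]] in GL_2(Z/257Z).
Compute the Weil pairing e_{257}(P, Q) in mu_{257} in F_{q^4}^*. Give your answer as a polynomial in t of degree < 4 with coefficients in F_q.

Alternating bilinearity on E[257] (values in mu_{257} in F_{68838691710647^4}) gives e(P',Q') = e(P,Q)^det(M).
120*138 - 13*190 = 14090; reduced mod 257: det = 212, inverse 217.
Run Miller on y^2=x^3+2846349541192*x+5669774147910 over F_{68838691710647}: ladder 100000001 (9 bits); e = f_P(D_Q)/f_Q(D_P).
e_{257}(P',Q') = 5980404241537 + 53970744644114*t + 58449094796747*t^2 + 63349801455442*t^3.
(5980404241537 + 53970744644114*t + 58449094796747*t^2 + 63349801455442*t^3)^{217} mod (68838691710647,f) = 25128064969078 + 57035777068633*t + 40494666268121*t^2 + 21290614614458*t^3.

25128064969078 + 57035777068633*t + 40494666268121*t^2 + 21290614614458*t^3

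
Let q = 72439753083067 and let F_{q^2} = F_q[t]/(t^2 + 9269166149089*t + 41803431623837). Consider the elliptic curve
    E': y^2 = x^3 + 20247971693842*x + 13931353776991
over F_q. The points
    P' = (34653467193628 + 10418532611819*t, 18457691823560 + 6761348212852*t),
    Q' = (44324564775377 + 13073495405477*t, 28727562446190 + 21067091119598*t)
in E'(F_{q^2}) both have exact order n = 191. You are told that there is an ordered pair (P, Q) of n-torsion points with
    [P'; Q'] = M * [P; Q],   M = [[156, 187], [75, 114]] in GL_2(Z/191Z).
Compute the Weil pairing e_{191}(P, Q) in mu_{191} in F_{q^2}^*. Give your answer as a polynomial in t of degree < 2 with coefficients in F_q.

29433503535524 + 12811420012825*t

The 191-Weil pairing on E[191] over F_{72439753083067} is alternating-bilinear: e_{191}(P',Q') = e_{191}(P,Q)^det(M).
So e_{191}(P,Q) = e_{191}(P',Q')^{72}, since 130*72 = 1 mod 191.
Run Miller on y^2=x^3+20247971693842*x+13931353776991 over F_{72439753083067}: ladder 10111111 (8 bits); e = f_P(D_Q)/f_Q(D_P).
The quotient is 17549009718970 + 53157860904686*t.
Hence e(P,Q) = 29433503535524 + 12811420012825*t in F_{72439753083067^2}^*.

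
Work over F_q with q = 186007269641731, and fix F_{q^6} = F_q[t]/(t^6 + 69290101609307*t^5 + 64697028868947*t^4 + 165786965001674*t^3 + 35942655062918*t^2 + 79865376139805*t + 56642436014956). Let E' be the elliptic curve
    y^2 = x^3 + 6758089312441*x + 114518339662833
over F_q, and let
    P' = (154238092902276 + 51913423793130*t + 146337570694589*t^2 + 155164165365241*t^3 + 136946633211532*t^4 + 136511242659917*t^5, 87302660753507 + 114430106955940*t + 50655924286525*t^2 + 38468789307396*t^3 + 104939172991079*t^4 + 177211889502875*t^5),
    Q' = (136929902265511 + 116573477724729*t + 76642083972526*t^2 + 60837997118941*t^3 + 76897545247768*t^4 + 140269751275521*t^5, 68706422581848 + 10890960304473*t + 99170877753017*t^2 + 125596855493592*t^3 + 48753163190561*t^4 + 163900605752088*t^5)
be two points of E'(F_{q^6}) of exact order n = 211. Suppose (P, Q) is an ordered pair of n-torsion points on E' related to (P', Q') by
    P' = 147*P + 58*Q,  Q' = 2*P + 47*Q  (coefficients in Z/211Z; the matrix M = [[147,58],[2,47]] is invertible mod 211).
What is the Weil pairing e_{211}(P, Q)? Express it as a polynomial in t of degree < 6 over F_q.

34623785474954 + 133413666613109*t + 164222757054418*t^2 + 123124251456688*t^3 + 45743848184702*t^4 + 76125001669852*t^5

Alternating bilinearity on E[211] (values in mu_{211} in F_{186007269641731^6}) gives e(P',Q') = e(P,Q)^det(M).
det(M) mod 211 = 41; its inverse in (Z/211)^* is 175 (check: 41*175 mod 211 = 1).
Miller loop for e_{211} over F_{186007269641731^6}: bits of 211 = 11010011; 7 double steps + 4 add steps, l/v at each.
Result: e(P',Q') = 9080224345576 + 58914609085486*t + 65319279545956*t^2 + 67407049437028*t^3 + 178797369241949*t^4 + 122191660086177*t^5.
Hence e(P,Q) = 34623785474954 + 133413666613109*t + 164222757054418*t^2 + 123124251456688*t^3 + 45743848184702*t^4 + 76125001669852*t^5 in F_{186007269641731^6}^*.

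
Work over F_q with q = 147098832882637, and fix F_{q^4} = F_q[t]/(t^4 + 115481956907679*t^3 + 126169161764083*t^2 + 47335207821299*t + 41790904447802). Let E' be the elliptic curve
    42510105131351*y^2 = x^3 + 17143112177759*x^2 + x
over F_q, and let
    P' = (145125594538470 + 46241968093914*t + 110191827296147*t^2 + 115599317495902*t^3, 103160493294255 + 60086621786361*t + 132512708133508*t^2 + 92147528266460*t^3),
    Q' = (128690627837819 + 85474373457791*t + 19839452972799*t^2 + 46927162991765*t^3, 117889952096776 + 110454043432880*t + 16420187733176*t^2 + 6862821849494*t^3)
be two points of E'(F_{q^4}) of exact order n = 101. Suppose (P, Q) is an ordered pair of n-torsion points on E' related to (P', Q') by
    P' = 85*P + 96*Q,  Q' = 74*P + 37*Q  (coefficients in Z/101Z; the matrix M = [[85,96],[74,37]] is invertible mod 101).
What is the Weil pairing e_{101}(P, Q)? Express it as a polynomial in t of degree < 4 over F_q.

26198860919084 + 13146542529360*t + 106952556231621*t^2 + 49980179644845*t^3

Since e_{101}(P,P)=e_{101}(Q,Q)=1 and e_{101}(Q,P)=e_{101}(P,Q)^{-1}, expanding e_{101}(85*P + 96*Q,74*P + 37*Q) leaves e(P,Q)^det(M).
det M = 85*37 - 96*74 = -3959 = 81 (mod 101); 81^{-1} = 5 (mod 101).
(x,y)|->(42696380276748x+99120698258406,42696380276748y) sends E' to y^2=x^3+76965301756484*x+131929365678957.
Run Miller on y^2=x^3+76965301756484*x+131929365678957 over F_{147098832882637}: ladder 1100101 (7 bits); e = f_P(D_Q)/f_Q(D_P).
Result: e(P',Q') = 129023515347078 + 20778580502391*t + 7186516991487*t^2 + 75898761910849*t^3.
Finally e_{101}(P,Q) = 26198860919084 + 13146542529360*t + 106952556231621*t^2 + 49980179644845*t^3.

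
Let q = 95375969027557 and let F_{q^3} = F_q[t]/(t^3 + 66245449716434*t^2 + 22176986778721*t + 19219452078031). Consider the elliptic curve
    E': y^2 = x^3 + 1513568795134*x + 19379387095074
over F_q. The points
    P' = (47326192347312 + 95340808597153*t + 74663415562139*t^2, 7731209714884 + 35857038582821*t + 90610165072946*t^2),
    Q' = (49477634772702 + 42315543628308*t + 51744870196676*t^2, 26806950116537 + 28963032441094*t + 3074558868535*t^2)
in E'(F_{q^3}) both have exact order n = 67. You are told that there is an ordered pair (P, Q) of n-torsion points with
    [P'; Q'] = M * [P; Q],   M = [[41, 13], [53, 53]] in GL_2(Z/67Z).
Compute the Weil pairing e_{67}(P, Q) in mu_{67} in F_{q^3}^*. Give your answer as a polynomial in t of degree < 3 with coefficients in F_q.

Under M = [[41,13],[53,53]] in GL_2(Z/67), e_{67}(P',Q') = e_{67}(P,Q)^(41*53-13*53 mod 67).
det M = 41*53 - 13*53 = 1484 = 10 (mod 67); 10^{-1} = 47 (mod 67).
Run Miller on y^2=x^3+1513568795134*x+19379387095074 over F_{95375969027557}: ladder 1000011 (7 bits); e = f_P(D_Q)/f_Q(D_P).
Miller gives e_{67}(P',Q') = 71630936258466 + 29819151062984*t + 70007579259450*t^2 in F_{95375969027557^3}.
Raise to 47: e(P,Q) = 86918587459879 + 79896114027816*t + 88789539738115*t^2 in mu_{67}.

86918587459879 + 79896114027816*t + 88789539738115*t^2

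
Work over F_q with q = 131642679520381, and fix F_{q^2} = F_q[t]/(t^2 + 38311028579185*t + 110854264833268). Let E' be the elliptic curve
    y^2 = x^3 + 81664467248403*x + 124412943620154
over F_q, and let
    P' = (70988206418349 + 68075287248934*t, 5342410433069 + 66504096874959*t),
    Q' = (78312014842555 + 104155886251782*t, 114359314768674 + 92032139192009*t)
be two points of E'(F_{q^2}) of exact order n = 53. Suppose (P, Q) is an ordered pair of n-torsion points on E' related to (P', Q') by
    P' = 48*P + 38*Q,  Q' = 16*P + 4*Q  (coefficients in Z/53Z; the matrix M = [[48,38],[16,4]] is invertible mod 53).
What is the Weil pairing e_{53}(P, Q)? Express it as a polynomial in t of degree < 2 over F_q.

The 53-Weil pairing on E[53] over F_{131642679520381} is alternating-bilinear: e_{53}(P',Q') = e_{53}(P,Q)^det(M).
Inverting 8 mod 53: 20. Thus e_{53}(P,Q) = e(P',Q')^{20}.
Miller loop for e_{53} over F_{131642679520381^2}: bits of 53 = 110101; 5 double steps + 3 add steps, l/v at each.
Result: e(P',Q') = 26064279960939 + 113160203547348*t.
Hence e(P,Q) = 77135838673867 + 109004481842469*t in F_{131642679520381^2}^*.

77135838673867 + 109004481842469*t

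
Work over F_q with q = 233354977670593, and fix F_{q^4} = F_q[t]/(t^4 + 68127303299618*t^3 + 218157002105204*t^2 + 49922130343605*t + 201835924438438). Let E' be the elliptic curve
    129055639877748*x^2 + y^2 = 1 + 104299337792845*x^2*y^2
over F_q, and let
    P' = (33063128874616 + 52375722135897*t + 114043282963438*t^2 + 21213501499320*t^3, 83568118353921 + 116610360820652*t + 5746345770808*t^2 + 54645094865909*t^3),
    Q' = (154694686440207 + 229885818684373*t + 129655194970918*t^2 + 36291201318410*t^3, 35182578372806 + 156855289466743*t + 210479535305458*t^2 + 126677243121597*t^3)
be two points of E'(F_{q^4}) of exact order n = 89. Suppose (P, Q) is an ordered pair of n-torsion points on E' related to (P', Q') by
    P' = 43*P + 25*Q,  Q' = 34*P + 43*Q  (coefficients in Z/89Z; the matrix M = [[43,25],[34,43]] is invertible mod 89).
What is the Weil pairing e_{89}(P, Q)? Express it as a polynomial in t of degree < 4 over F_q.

60642604036469 + 209242515042991*t + 112232169974826*t^2 + 156726973277037*t^3

e_{89} is bilinear + alternating on E[89], so e_{89}(43*P + 25*Q, 34*P + 43*Q) = e_{89}(P,Q)^(43*43-25*34).
det(M) mod 89 = 20; its inverse in (Z/89)^* is 49 (check: 20*49 mod 89 = 1).
Map (x,y)_Ed via u=(1+y)/(1-y), v=(1+y)/((1-y)x) to Montgomery A=0,B=105754908191019; then to (a',b')=(18636359224703,0).
Run Miller on y^2=x^3+18636359224703*x over F_{233354977670593}: ladder 1011001 (7 bits); e = f_P(D_Q)/f_Q(D_P).
e_{89}(P',Q') = 202445841990254 + 167868512422681*t + 182156847072745*t^2 + 199643032643801*t^3.
(202445841990254 + 167868512422681*t + 182156847072745*t^2 + 199643032643801*t^3)^{49} mod (233354977670593,f) = 60642604036469 + 209242515042991*t + 112232169974826*t^2 + 156726973277037*t^3.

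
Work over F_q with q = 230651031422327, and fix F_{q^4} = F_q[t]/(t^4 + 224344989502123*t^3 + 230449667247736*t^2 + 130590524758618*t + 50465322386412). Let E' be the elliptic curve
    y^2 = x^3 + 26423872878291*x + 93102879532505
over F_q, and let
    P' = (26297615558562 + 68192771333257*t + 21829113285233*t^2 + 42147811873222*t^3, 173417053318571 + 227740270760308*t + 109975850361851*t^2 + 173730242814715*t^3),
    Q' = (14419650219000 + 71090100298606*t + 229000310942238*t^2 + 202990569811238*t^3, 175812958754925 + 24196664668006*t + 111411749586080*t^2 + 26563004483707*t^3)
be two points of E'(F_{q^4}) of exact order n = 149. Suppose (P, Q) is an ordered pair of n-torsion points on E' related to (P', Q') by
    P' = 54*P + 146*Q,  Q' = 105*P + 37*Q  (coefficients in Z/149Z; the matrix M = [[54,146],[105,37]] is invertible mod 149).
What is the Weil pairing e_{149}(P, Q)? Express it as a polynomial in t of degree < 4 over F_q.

48628612618825 + 136558516280600*t + 56894556576365*t^2 + 54836058220072*t^3

e_{149} is bilinear + alternating on E[149], so e_{149}(54*P + 146*Q, 105*P + 37*Q) = e_{149}(P,Q)^(54*37-146*105).
So e_{149}(P,Q) = e_{149}(P',Q')^{128}, since 78*128 = 1 mod 149.
8-bit Miller (10010101) on E'/F_{230651031422327} with a'=26423872878291, b'=93102879532505: accumulate tangent/chord ratios at Q'+S and P'+S'.
f_P(D_Q)/f_Q(D_P) = 78488780186526 + 89490917439895*t + 27997017494514*t^2 + 78711566067310*t^3.
(78488780186526 + 89490917439895*t + 27997017494514*t^2 + 78711566067310*t^3)^{128} mod (230651031422327,f) = 48628612618825 + 136558516280600*t + 56894556576365*t^2 + 54836058220072*t^3.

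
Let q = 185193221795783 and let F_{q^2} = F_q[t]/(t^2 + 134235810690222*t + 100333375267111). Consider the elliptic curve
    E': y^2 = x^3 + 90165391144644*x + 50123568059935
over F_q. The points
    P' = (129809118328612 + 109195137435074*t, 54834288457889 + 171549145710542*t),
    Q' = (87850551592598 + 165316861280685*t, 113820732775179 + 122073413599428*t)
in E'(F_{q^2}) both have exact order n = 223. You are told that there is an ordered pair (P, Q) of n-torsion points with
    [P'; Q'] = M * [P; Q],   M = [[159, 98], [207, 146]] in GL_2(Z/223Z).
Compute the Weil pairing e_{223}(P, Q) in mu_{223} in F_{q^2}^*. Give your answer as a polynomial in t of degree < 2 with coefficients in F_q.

Since e_{223}(P,P)=e_{223}(Q,Q)=1 and e_{223}(Q,P)=e_{223}(P,Q)^{-1}, expanding e_{223}(159*P + 98*Q,207*P + 146*Q) leaves e(P,Q)^det(M).
det(M) mod 223 = 29; its inverse in (Z/223)^* is 100 (check: 29*100 mod 223 = 1).
Miller loop for e_{223} over F_{185193221795783^2}: bits of 223 = 11011111; 7 double steps + 6 add steps, l/v at each.
Miller gives e_{223}(P',Q') = 115514063654748 + 168302489190726*t in F_{185193221795783^2}.
e_{223}(P,Q) = (115514063654748 + 168302489190726*t)^{100} = 57313790816699 + 52249288184051*t.

57313790816699 + 52249288184051*t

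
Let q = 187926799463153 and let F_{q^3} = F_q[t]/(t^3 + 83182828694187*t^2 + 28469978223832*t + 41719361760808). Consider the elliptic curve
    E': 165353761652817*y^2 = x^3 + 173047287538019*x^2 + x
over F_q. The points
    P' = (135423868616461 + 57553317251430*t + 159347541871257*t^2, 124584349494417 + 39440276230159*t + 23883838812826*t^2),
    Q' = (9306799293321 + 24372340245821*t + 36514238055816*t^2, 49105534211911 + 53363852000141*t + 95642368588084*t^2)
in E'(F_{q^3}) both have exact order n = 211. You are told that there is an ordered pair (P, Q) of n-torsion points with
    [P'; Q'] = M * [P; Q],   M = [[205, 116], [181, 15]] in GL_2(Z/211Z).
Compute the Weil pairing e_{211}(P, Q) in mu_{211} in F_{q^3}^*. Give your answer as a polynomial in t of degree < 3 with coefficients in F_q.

Under M = [[205,116],[181,15]] in GL_2(Z/211), e_{211}(P',Q') = e_{211}(P,Q)^(205*15-116*181 mod 211).
Inverting 14 mod 211: 196. Thus e_{211}(P,Q) = e(P',Q')^{196}.
Set x_W=54986157942732*u+111303483086035, y_W=54986157942732*v; then E': y_W^2=x_W^3+46636199649098*x_W+59179735470854.
Run Miller on y^2=x^3+46636199649098*x+59179735470854 over F_{187926799463153}: ladder 11010011 (8 bits); e = f_P(D_Q)/f_Q(D_P).
f_P(D_Q)/f_Q(D_P) = 8411807743497 + 68747171435678*t + 16792674312459*t^2.
Thus e_{211}(P,Q) = 151539194235287 + 135062099070636*t + 182108175018326*t^2.

151539194235287 + 135062099070636*t + 182108175018326*t^2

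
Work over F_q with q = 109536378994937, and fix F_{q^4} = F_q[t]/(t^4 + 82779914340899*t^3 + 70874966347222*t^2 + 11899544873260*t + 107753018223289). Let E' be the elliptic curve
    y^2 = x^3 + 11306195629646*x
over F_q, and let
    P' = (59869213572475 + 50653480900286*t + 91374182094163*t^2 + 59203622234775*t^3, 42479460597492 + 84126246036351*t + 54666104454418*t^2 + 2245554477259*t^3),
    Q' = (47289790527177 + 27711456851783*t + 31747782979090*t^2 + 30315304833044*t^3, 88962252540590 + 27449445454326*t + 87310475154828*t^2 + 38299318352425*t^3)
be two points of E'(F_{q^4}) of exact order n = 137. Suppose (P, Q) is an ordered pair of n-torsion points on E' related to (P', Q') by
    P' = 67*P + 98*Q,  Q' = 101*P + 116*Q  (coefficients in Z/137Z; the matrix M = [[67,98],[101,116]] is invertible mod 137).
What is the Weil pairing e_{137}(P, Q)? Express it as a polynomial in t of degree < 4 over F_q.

94046800748356 + 76772755871871*t + 67903327877249*t^2 + 4860922643873*t^3

The 137-Weil pairing on E[137] over F_{109536378994937} is alternating-bilinear: e_{137}(P',Q') = e_{137}(P,Q)^det(M).
Hence e(P,Q) = e(P',Q')^{27} where 27 = 66^{-1} mod 137.
n = 137 = (10001001)_2 (8 bits, wt 3); accumulate f_{137,P'}(Q'+S)/f_{137,P'}(S) along the 7-step ladder.
Result: e(P',Q') = 103869110132365 + 43808784294539*t + 101332711808719*t^2 + 66302084260261*t^3.
(103869110132365 + 43808784294539*t + 101332711808719*t^2 + 66302084260261*t^3)^{27} mod (109536378994937,f) = 94046800748356 + 76772755871871*t + 67903327877249*t^2 + 4860922643873*t^3.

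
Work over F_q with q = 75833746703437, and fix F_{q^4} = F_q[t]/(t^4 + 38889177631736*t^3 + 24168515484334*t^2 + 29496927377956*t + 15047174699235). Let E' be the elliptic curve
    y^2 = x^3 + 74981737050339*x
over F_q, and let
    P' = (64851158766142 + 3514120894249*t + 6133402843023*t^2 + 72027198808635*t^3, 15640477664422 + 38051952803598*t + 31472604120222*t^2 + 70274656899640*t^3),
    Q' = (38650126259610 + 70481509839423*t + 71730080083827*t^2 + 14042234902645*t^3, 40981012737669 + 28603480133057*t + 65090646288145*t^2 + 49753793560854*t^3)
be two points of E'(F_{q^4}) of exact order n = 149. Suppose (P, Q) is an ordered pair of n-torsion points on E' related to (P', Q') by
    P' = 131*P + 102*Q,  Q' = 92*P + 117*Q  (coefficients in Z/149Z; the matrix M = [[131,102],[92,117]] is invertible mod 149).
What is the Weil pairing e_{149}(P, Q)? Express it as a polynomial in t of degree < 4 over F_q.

72021372302937 + 44665875818127*t + 23810143021126*t^2 + 71562647486631*t^3

Since e_{149}(P,P)=e_{149}(Q,Q)=1 and e_{149}(Q,P)=e_{149}(P,Q)^{-1}, expanding e_{149}(131*P + 102*Q,92*P + 117*Q) leaves e(P,Q)^det(M).
det M = 131*117 - 102*92 = 5943 = 132 (mod 149); 132^{-1} = 35 (mod 149).
Double-and-add over 10010101: 8-1 doublings, 4-1 additions; each step l_{T,T}/v_{2T} or l_{T,P'}/v at Q'+S for random S.
So e_{149}(P',Q') = 23048627753182 + 30304485064758*t + 12332837914682*t^2 + 38616259051087*t^3.
e_{149}(P,Q) = (23048627753182 + 30304485064758*t + 12332837914682*t^2 + 38616259051087*t^3)^{35} = 72021372302937 + 44665875818127*t + 23810143021126*t^2 + 71562647486631*t^3.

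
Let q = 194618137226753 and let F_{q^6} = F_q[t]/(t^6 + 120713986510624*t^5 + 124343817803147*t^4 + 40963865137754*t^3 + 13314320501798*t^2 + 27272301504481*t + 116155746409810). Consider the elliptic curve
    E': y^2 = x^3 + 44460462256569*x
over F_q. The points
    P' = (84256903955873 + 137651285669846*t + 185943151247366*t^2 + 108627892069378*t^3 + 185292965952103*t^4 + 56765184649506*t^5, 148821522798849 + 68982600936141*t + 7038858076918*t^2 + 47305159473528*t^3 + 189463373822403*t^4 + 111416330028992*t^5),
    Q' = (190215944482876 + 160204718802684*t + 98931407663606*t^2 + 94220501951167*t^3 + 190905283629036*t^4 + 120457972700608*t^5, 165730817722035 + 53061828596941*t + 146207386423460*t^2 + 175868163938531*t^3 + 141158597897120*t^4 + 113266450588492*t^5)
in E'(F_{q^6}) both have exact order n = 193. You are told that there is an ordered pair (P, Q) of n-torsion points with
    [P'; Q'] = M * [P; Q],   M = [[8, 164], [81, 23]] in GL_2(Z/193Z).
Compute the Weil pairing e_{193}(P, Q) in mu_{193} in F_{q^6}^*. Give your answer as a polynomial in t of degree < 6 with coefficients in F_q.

3077335387975 + 150453655807936*t + 28292973238468*t^2 + 148379945164181*t^3 + 157891193354428*t^4 + 193256121665118*t^5

The 193-Weil pairing on E[193] over F_{194618137226753} is alternating-bilinear: e_{193}(P',Q') = e_{193}(P,Q)^det(M).
det M = 8*23 - 164*81 = -13100 = 24 (mod 193); 24^{-1} = 185 (mod 193).
Build f_{193,P'} and f_{193,Q'} via the 8-bit ladder of 193=11000001_2; evaluate at shifted divisors; quotient in F_{194618137226753^6}.
The quotient is 17121656383085 + 22232918381152*t + 178055364783953*t^2 + 103011787543448*t^3 + 162046415741053*t^4 + 126921009817589*t^5.
Thus e_{193}(P,Q) = 3077335387975 + 150453655807936*t + 28292973238468*t^2 + 148379945164181*t^3 + 157891193354428*t^4 + 193256121665118*t^5.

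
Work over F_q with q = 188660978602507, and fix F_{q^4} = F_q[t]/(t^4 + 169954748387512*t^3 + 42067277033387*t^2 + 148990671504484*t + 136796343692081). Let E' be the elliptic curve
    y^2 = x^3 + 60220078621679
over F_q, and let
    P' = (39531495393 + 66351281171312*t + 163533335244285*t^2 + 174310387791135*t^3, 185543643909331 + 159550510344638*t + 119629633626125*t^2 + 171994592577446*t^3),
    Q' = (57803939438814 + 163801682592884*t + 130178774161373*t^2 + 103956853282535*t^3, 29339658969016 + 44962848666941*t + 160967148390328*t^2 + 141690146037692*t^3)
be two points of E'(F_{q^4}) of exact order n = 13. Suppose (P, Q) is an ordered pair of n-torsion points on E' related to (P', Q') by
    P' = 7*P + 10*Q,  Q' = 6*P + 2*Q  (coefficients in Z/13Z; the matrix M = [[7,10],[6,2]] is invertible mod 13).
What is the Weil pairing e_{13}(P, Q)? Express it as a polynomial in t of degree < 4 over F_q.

e_{13} is bilinear + alternating on E[13], so e_{13}(7*P + 10*Q, 6*P + 2*Q) = e_{13}(P,Q)^(7*2-10*6).
Inverting 6 mod 13: 11. Thus e_{13}(P,Q) = e(P',Q')^{11}.
4-bit Miller (1101) on E'/F_{188660978602507} with a'=0, b'=60220078621679: accumulate tangent/chord ratios at Q'+S and P'+S'.
So e_{13}(P',Q') = 135457303912996 + 140510591003499*t + 98536688125877*t^2 + 43969433430752*t^3.
Hence e(P,Q) = 98639178728952 + 146259703503002*t + 28659620864022*t^2 + 71975641615560*t^3 in F_{188660978602507^4}^*.

98639178728952 + 146259703503002*t + 28659620864022*t^2 + 71975641615560*t^3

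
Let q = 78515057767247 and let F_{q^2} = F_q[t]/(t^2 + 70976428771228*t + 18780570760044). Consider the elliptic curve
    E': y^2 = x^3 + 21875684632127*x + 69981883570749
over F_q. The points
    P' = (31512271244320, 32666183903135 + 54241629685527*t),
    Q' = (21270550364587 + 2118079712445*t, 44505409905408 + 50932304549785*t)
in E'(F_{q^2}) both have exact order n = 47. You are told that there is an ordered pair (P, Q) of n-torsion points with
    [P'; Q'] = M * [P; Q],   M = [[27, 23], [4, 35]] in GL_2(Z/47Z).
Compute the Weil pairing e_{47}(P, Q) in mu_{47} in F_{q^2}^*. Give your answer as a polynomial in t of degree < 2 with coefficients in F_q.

Alternating bilinearity on E[47] (values in mu_{47} in F_{78515057767247^2}) gives e(P',Q') = e(P,Q)^det(M).
det(M) mod 47 = 7; its inverse in (Z/47)^* is 27 (check: 7*27 mod 47 = 1).
Build f_{47,P'} and f_{47,Q'} via the 6-bit ladder of 47=101111_2; evaluate at shifted divisors; quotient in F_{78515057767247^2}.
e_{47}(P',Q') = 7117779687489 + 18283209585942*t.
e_{47}(P,Q) = (7117779687489 + 18283209585942*t)^{27} = 38442696063691 + 17595958138860*t.

38442696063691 + 17595958138860*t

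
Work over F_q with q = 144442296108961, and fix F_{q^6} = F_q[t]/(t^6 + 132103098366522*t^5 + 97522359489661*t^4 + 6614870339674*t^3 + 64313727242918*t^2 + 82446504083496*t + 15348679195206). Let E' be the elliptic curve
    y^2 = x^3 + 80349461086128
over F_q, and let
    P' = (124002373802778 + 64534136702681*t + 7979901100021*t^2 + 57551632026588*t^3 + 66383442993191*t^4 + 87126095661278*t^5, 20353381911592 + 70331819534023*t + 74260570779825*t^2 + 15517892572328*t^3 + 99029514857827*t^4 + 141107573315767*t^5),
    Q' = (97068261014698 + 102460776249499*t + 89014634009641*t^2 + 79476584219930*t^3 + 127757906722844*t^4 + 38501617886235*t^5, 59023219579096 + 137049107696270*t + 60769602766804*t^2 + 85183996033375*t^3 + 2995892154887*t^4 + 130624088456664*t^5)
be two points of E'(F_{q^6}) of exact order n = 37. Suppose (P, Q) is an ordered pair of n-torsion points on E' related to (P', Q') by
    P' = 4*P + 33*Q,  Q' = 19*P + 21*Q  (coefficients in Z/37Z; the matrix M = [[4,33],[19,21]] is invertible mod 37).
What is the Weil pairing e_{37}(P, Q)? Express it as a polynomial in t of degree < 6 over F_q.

e_{37} is bilinear + alternating on E[37], so e_{37}(4*P + 33*Q, 19*P + 21*Q) = e_{37}(P,Q)^(4*21-33*19).
Hence e(P,Q) = e(P',Q')^{34} where 34 = 12^{-1} mod 37.
6-bit Miller (100101) on E'/F_{144442296108961} with a'=0, b'=80349461086128: accumulate tangent/chord ratios at Q'+S and P'+S'.
So e_{37}(P',Q') = 36963299435184 + 13553013765847*t + 44040487595079*t^2 + 20917837397620*t^3 + 48487351118005*t^4 + 95618570291743*t^5.
Hence e(P,Q) = 96760489342829 + 74202948403037*t + 35393918949832*t^2 + 87869688035094*t^3 + 115735623491009*t^4 + 16477893232952*t^5 in F_{144442296108961^6}^*.

96760489342829 + 74202948403037*t + 35393918949832*t^2 + 87869688035094*t^3 + 115735623491009*t^4 + 16477893232952*t^5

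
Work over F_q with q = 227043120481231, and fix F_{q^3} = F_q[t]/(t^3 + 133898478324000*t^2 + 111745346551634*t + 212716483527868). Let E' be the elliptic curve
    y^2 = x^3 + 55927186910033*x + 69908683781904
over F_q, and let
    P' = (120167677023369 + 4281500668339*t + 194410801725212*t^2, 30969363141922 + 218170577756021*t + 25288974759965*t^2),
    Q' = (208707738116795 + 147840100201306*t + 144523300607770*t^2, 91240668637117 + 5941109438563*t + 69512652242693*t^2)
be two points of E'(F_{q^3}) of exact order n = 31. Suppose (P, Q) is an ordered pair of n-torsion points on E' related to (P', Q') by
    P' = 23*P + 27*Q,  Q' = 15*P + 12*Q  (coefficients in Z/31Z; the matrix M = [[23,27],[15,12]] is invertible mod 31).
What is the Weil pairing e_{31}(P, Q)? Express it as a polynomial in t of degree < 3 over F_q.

166834056608646 + 140424890670840*t + 128363828118715*t^2

Alternating bilinearity on E[31] (values in mu_{31} in F_{227043120481231^3}) gives e(P',Q') = e(P,Q)^det(M).
So e_{31}(P,Q) = e_{31}(P',Q')^{6}, since 26*6 = 1 mod 31.
n = 31 = (11111)_2 (5 bits, wt 5); accumulate f_{31,P'}(Q'+S)/f_{31,P'}(S) along the 4-step ladder.
So e_{31}(P',Q') = 223549314280040 + 74301781346055*t + 63073427359194*t^2.
e_{31}(P,Q) = (223549314280040 + 74301781346055*t + 63073427359194*t^2)^{6} = 166834056608646 + 140424890670840*t + 128363828118715*t^2.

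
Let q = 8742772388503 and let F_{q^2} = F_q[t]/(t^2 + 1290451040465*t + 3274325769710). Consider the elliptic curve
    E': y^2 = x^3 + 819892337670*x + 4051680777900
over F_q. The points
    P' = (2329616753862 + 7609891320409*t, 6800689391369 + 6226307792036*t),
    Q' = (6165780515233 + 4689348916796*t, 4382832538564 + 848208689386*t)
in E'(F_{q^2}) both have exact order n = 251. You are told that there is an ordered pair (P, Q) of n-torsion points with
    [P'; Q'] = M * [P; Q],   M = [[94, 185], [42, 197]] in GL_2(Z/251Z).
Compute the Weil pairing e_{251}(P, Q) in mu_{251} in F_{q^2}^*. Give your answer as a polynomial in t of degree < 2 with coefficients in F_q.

The 251-Weil pairing on E[251] over F_{8742772388503} is alternating-bilinear: e_{251}(P',Q') = e_{251}(P,Q)^det(M).
det M = 94*197 - 185*42 = 10748 = 206 (mod 251); 206^{-1} = 145 (mod 251).
n = 251 = (11111011)_2 (8 bits, wt 7); accumulate f_{251,P'}(Q'+S)/f_{251,P'}(S) along the 7-step ladder.
e_{251}(P',Q') = 4789642101439 + 1704066455802*t.
Raise to 145: e(P,Q) = 954550056629 + 4318680889342*t in mu_{251}.

954550056629 + 4318680889342*t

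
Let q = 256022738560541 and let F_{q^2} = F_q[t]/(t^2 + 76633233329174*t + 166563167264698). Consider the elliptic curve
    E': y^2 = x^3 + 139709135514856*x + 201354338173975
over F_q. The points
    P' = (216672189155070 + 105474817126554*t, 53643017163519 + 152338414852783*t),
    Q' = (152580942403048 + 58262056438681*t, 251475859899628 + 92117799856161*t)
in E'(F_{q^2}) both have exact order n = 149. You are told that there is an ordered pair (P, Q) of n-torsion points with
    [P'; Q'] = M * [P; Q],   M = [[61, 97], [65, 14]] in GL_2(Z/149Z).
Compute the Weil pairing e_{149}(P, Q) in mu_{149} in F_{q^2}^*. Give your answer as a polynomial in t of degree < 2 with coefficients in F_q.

e_{149} is bilinear + alternating on E[149], so e_{149}(61*P + 97*Q, 65*P + 14*Q) = e_{149}(P,Q)^(61*14-97*65).
61*14 - 97*65 = -5451; reduced mod 149: det = 62, inverse 137.
Miller loop for e_{149} over F_{256022738560541^2}: bits of 149 = 10010101; 7 double steps + 3 add steps, l/v at each.
f_P(D_Q)/f_Q(D_P) = 101359150731934 + 78910139678307*t.
Raise to 137: e(P,Q) = 182638112086145 + 23370826336272*t in mu_{149}.

182638112086145 + 23370826336272*t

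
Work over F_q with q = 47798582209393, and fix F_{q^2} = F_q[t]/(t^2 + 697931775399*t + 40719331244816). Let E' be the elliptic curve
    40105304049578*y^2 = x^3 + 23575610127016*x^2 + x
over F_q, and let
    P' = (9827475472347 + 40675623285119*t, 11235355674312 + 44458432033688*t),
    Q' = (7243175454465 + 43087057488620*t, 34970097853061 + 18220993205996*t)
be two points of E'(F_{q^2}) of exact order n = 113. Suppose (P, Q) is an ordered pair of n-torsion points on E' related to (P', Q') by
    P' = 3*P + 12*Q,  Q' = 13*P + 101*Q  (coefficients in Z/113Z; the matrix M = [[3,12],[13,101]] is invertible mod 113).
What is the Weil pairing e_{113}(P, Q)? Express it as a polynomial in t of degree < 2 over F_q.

6129764888764 + 6299976255192*t

Since e_{113}(P,P)=e_{113}(Q,Q)=1 and e_{113}(Q,P)=e_{113}(P,Q)^{-1}, expanding e_{113}(3*P + 12*Q,13*P + 101*Q) leaves e(P,Q)^det(M).
Inverting 34 mod 113: 10. Thus e_{113}(P,Q) = e(P',Q')^{10}.
Undo Montgomery via alpha=4521753360038, beta=18176694877629: (a',b')=(29417534801867,38676862450648) over F_{47798582209393}.
Double-and-add over 1110001: 7-1 doublings, 4-1 additions; each step l_{T,T}/v_{2T} or l_{T,P'}/v at Q'+S for random S.
Result: e(P',Q') = 15624845826177 + 39500001070742*t.
Raise to 10: e(P,Q) = 6129764888764 + 6299976255192*t in mu_{113}.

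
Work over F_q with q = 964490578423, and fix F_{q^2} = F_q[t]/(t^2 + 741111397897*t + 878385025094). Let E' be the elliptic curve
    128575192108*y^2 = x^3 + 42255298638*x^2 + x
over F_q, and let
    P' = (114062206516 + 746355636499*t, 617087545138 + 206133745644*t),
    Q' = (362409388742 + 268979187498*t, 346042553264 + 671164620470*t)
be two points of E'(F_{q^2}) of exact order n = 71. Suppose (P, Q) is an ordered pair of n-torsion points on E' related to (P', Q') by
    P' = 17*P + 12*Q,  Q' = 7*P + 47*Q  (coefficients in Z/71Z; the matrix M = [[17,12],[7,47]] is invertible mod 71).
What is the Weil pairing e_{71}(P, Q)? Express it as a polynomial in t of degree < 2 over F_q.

Under M = [[17,12],[7,47]] in GL_2(Z/71), e_{71}(P',Q') = e_{71}(P,Q)^(17*47-12*7 mod 71).
Inverting 5 mod 71: 57. Thus e_{71}(P,Q) = e(P',Q')^{57}.
Set x_W=78502056880*u+51789901051, y_W=78502056880*v; then E': y_W^2=x_W^3+907082439734*x_W+908745302256.
Miller loop for e_{71} over F_{964490578423^2}: bits of 71 = 1000111; 6 double steps + 3 add steps, l/v at each.
Miller gives e_{71}(P',Q') = 551436015185 + 563163999351*t in F_{964490578423^2}.
Raise to 57: e(P,Q) = 291992699693 + 711818710399*t in mu_{71}.

291992699693 + 711818710399*t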